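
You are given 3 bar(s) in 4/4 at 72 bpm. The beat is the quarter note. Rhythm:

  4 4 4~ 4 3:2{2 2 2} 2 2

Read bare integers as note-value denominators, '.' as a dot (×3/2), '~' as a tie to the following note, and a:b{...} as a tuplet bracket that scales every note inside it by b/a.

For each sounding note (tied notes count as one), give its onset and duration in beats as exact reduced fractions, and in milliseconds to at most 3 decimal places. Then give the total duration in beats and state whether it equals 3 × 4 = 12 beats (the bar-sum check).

1) 0.0ms=0b +833.333ms=1b
2) 833.333ms=1b +833.333ms=1b
3) 1666.667ms=2b +1666.667ms=2b
4) 3333.333ms=4b +1111.111ms=4/3b
5) 4444.444ms=16/3b +1111.111ms=4/3b
6) 5555.556ms=20/3b +1111.111ms=4/3b
7) 6666.667ms=8b +1666.667ms=2b
8) 8333.333ms=10b +1666.667ms=2b
Σ=12b of 12 (72bpm 4/4) — PASS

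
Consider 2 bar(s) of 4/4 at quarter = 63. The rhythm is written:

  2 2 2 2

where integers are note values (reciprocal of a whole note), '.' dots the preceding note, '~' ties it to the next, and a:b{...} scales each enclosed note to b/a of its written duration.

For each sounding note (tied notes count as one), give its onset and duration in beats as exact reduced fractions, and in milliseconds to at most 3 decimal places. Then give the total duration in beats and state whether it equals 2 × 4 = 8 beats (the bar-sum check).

1) 0.0ms=0b +1904.762ms=2b
2) 1904.762ms=2b +1904.762ms=2b
3) 3809.524ms=4b +1904.762ms=2b
4) 5714.286ms=6b +1904.762ms=2b
Σ=8b of 8 (63bpm 4/4) — PASS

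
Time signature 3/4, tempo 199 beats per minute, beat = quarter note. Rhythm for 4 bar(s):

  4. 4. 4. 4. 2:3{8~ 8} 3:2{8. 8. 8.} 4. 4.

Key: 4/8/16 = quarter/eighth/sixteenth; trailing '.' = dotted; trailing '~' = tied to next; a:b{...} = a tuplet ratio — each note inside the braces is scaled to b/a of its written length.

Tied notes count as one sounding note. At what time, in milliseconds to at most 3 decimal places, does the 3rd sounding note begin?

1. 0.0ms @ 0 + 452.261ms (3/2)
2. 452.261ms @ 3/2 + 452.261ms (3/2)
3. 904.523ms @ 3 + 452.261ms (3/2)
4. 1356.784ms @ 9/2 + 452.261ms (3/2)
5. 1809.045ms @ 6 + 452.261ms (3/2)
6. 2261.307ms @ 15/2 + 150.754ms (1/2)
7. 2412.06ms @ 8 + 150.754ms (1/2)
8. 2562.814ms @ 17/2 + 150.754ms (1/2)
9. 2713.568ms @ 9 + 452.261ms (3/2)
10. 3165.829ms @ 21/2 + 452.261ms (3/2)

note 3 onset = 3b = 904.523ms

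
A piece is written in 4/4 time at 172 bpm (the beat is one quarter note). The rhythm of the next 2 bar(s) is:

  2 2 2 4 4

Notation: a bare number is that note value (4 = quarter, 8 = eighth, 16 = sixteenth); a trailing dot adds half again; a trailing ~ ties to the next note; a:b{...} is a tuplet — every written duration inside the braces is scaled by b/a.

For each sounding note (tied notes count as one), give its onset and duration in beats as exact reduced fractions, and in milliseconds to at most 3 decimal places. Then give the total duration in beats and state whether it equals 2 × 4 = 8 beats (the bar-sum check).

1) 0.0ms=0b +697.674ms=2b
2) 697.674ms=2b +697.674ms=2b
3) 1395.349ms=4b +697.674ms=2b
4) 2093.023ms=6b +348.837ms=1b
5) 2441.86ms=7b +348.837ms=1b
Σ=8b of 8 (172bpm 4/4) — PASS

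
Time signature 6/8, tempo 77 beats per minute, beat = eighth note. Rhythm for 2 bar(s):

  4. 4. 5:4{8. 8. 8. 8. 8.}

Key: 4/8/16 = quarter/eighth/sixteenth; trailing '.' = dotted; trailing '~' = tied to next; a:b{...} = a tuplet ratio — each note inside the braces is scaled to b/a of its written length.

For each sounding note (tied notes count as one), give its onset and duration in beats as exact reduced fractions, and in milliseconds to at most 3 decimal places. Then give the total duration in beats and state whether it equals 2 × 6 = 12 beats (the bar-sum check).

1) 0.0ms=0b +2337.662ms=3b
2) 2337.662ms=3b +2337.662ms=3b
3) 4675.325ms=6b +935.065ms=6/5b
4) 5610.39ms=36/5b +935.065ms=6/5b
5) 6545.455ms=42/5b +935.065ms=6/5b
6) 7480.519ms=48/5b +935.065ms=6/5b
7) 8415.584ms=54/5b +935.065ms=6/5b
Σ=12b of 12 (77bpm 6/8) — PASS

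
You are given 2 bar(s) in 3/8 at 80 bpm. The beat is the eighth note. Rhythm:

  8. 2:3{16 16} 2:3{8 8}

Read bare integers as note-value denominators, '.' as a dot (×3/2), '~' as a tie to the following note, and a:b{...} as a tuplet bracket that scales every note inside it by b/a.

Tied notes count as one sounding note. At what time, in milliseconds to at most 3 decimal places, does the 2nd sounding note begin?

note 2 onset = 3/2b = 1125.0ms

1. 0.0ms @ 0 + 1125.0ms (3/2)
2. 1125.0ms @ 3/2 + 562.5ms (3/4)
3. 1687.5ms @ 9/4 + 562.5ms (3/4)
4. 2250.0ms @ 3 + 1125.0ms (3/2)
5. 3375.0ms @ 9/2 + 1125.0ms (3/2)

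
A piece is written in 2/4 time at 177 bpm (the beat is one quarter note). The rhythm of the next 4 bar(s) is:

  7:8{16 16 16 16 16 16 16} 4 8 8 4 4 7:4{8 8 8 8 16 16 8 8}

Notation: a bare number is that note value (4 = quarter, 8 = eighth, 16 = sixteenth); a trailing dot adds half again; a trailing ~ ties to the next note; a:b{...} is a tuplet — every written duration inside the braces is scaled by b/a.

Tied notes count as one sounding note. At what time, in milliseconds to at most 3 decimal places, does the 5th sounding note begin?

note 5 onset = 8/7b = 387.409ms

1. 0.0ms @ 0 + 96.852ms (2/7)
2. 96.852ms @ 2/7 + 96.852ms (2/7)
3. 193.705ms @ 4/7 + 96.852ms (2/7)
4. 290.557ms @ 6/7 + 96.852ms (2/7)
5. 387.409ms @ 8/7 + 96.852ms (2/7)
6. 484.262ms @ 10/7 + 96.852ms (2/7)
7. 581.114ms @ 12/7 + 96.852ms (2/7)
8. 677.966ms @ 2 + 338.983ms (1)
9. 1016.949ms @ 3 + 169.492ms (1/2)
10. 1186.441ms @ 7/2 + 169.492ms (1/2)
11. 1355.932ms @ 4 + 338.983ms (1)
12. 1694.915ms @ 5 + 338.983ms (1)
13. 2033.898ms @ 6 + 96.852ms (2/7)
14. 2130.751ms @ 44/7 + 96.852ms (2/7)
15. 2227.603ms @ 46/7 + 96.852ms (2/7)
16. 2324.455ms @ 48/7 + 96.852ms (2/7)
17. 2421.308ms @ 50/7 + 48.426ms (1/7)
18. 2469.734ms @ 51/7 + 48.426ms (1/7)
19. 2518.16ms @ 52/7 + 96.852ms (2/7)
20. 2615.012ms @ 54/7 + 96.852ms (2/7)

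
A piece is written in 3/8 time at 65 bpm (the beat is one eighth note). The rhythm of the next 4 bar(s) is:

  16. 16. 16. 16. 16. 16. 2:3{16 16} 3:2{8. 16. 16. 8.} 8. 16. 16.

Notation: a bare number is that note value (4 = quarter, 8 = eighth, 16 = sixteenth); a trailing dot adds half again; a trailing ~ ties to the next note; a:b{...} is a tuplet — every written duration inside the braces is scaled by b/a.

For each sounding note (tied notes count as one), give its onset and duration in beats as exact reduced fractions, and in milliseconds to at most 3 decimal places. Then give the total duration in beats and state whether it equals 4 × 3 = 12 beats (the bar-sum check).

1) 0.0ms=0b +692.308ms=3/4b
2) 692.308ms=3/4b +692.308ms=3/4b
3) 1384.615ms=3/2b +692.308ms=3/4b
4) 2076.923ms=9/4b +692.308ms=3/4b
5) 2769.231ms=3b +692.308ms=3/4b
6) 3461.538ms=15/4b +692.308ms=3/4b
7) 4153.846ms=9/2b +692.308ms=3/4b
8) 4846.154ms=21/4b +692.308ms=3/4b
9) 5538.462ms=6b +923.077ms=1b
10) 6461.538ms=7b +461.538ms=1/2b
11) 6923.077ms=15/2b +461.538ms=1/2b
12) 7384.615ms=8b +923.077ms=1b
13) 8307.692ms=9b +1384.615ms=3/2b
14) 9692.308ms=21/2b +692.308ms=3/4b
15) 10384.615ms=45/4b +692.308ms=3/4b
Σ=12b of 12 (65bpm 3/8) — PASS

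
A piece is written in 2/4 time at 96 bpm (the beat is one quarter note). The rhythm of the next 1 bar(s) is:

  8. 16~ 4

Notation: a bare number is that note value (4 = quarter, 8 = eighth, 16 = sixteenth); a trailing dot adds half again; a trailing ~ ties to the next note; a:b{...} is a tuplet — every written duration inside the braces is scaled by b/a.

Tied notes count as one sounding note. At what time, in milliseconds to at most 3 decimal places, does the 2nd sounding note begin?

1. 0.0ms @ 0 + 468.75ms (3/4)
2. 468.75ms @ 3/4 + 781.25ms (5/4)

note 2 onset = 3/4b = 468.75ms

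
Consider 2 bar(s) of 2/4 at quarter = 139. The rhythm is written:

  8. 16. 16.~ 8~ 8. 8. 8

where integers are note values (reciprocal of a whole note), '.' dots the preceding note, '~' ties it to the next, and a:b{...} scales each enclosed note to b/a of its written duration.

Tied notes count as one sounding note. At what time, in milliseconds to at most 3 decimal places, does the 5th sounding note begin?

note 5 onset = 7/2b = 1510.791ms

1. 0.0ms @ 0 + 323.741ms (3/4)
2. 323.741ms @ 3/4 + 161.871ms (3/8)
3. 485.612ms @ 9/8 + 701.439ms (13/8)
4. 1187.05ms @ 11/4 + 323.741ms (3/4)
5. 1510.791ms @ 7/2 + 215.827ms (1/2)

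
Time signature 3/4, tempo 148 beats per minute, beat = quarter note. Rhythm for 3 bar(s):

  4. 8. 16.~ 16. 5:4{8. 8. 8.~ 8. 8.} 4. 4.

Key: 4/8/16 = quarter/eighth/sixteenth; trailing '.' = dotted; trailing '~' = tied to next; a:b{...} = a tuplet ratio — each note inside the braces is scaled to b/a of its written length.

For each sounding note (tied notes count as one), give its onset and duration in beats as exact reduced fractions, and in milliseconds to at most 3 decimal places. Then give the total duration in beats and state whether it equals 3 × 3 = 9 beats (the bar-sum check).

1) 0.0ms=0b +608.108ms=3/2b
2) 608.108ms=3/2b +304.054ms=3/4b
3) 912.162ms=9/4b +304.054ms=3/4b
4) 1216.216ms=3b +243.243ms=3/5b
5) 1459.459ms=18/5b +243.243ms=3/5b
6) 1702.703ms=21/5b +486.486ms=6/5b
7) 2189.189ms=27/5b +243.243ms=3/5b
8) 2432.432ms=6b +608.108ms=3/2b
9) 3040.541ms=15/2b +608.108ms=3/2b
Σ=9b of 9 (148bpm 3/4) — PASS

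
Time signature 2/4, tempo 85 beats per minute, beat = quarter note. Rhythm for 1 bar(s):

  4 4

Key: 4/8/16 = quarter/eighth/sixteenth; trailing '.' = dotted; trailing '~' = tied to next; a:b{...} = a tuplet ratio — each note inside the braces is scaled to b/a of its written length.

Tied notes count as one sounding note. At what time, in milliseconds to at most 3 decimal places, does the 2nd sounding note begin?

note 2 onset = 1b = 705.882ms

1. 0.0ms @ 0 + 705.882ms (1)
2. 705.882ms @ 1 + 705.882ms (1)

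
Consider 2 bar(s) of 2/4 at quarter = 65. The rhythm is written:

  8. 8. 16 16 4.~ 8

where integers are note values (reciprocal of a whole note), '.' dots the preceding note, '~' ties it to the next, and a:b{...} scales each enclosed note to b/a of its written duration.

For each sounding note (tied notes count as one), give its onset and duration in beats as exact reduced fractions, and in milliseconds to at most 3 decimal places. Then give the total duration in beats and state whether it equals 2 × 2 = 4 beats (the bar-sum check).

1) 0.0ms=0b +692.308ms=3/4b
2) 692.308ms=3/4b +692.308ms=3/4b
3) 1384.615ms=3/2b +230.769ms=1/4b
4) 1615.385ms=7/4b +230.769ms=1/4b
5) 1846.154ms=2b +1846.154ms=2b
Σ=4b of 4 (65bpm 2/4) — PASS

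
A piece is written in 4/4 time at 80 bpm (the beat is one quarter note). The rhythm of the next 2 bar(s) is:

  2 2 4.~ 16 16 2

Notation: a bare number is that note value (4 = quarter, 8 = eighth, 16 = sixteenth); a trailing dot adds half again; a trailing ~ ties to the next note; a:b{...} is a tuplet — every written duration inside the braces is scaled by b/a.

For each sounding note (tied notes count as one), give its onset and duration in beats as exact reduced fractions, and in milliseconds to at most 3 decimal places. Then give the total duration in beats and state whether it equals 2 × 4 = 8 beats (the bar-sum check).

1) 0.0ms=0b +1500.0ms=2b
2) 1500.0ms=2b +1500.0ms=2b
3) 3000.0ms=4b +1312.5ms=7/4b
4) 4312.5ms=23/4b +187.5ms=1/4b
5) 4500.0ms=6b +1500.0ms=2b
Σ=8b of 8 (80bpm 4/4) — PASS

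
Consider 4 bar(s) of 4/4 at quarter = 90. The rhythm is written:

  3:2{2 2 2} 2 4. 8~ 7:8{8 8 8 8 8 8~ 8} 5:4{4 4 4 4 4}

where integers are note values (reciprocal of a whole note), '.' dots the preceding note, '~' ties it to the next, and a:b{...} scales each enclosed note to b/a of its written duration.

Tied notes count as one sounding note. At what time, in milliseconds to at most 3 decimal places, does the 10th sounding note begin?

note 10 onset = 72/7b = 6857.143ms

1. 0.0ms @ 0 + 888.889ms (4/3)
2. 888.889ms @ 4/3 + 888.889ms (4/3)
3. 1777.778ms @ 8/3 + 888.889ms (4/3)
4. 2666.667ms @ 4 + 1333.333ms (2)
5. 4000.0ms @ 6 + 1000.0ms (3/2)
6. 5000.0ms @ 15/2 + 714.286ms (15/14)
7. 5714.286ms @ 60/7 + 380.952ms (4/7)
8. 6095.238ms @ 64/7 + 380.952ms (4/7)
9. 6476.19ms @ 68/7 + 380.952ms (4/7)
10. 6857.143ms @ 72/7 + 380.952ms (4/7)
11. 7238.095ms @ 76/7 + 761.905ms (8/7)
12. 8000.0ms @ 12 + 533.333ms (4/5)
13. 8533.333ms @ 64/5 + 533.333ms (4/5)
14. 9066.667ms @ 68/5 + 533.333ms (4/5)
15. 9600.0ms @ 72/5 + 533.333ms (4/5)
16. 10133.333ms @ 76/5 + 533.333ms (4/5)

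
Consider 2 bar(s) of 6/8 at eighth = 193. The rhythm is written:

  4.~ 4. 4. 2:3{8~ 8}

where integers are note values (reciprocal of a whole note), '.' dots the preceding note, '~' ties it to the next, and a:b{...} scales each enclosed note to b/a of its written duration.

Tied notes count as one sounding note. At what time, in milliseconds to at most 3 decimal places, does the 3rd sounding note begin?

note 3 onset = 9b = 2797.927ms

1. 0.0ms @ 0 + 1865.285ms (6)
2. 1865.285ms @ 6 + 932.642ms (3)
3. 2797.927ms @ 9 + 932.642ms (3)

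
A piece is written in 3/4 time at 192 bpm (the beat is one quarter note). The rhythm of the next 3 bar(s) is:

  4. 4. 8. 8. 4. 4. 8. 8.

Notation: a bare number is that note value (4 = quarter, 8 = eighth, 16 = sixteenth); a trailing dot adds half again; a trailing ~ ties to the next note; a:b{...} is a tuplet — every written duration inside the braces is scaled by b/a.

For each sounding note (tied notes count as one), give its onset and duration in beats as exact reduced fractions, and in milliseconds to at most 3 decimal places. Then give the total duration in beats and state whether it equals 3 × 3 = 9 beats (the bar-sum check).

1) 0.0ms=0b +468.75ms=3/2b
2) 468.75ms=3/2b +468.75ms=3/2b
3) 937.5ms=3b +234.375ms=3/4b
4) 1171.875ms=15/4b +234.375ms=3/4b
5) 1406.25ms=9/2b +468.75ms=3/2b
6) 1875.0ms=6b +468.75ms=3/2b
7) 2343.75ms=15/2b +234.375ms=3/4b
8) 2578.125ms=33/4b +234.375ms=3/4b
Σ=9b of 9 (192bpm 3/4) — PASS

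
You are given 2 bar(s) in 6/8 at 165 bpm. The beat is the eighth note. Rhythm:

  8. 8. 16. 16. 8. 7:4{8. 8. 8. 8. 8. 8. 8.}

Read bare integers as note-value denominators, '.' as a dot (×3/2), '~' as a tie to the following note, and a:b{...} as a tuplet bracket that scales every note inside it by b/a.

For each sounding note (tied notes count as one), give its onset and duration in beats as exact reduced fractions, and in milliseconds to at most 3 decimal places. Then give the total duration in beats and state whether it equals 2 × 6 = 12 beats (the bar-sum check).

1) 0.0ms=0b +545.455ms=3/2b
2) 545.455ms=3/2b +545.455ms=3/2b
3) 1090.909ms=3b +272.727ms=3/4b
4) 1363.636ms=15/4b +272.727ms=3/4b
5) 1636.364ms=9/2b +545.455ms=3/2b
6) 2181.818ms=6b +311.688ms=6/7b
7) 2493.506ms=48/7b +311.688ms=6/7b
8) 2805.195ms=54/7b +311.688ms=6/7b
9) 3116.883ms=60/7b +311.688ms=6/7b
10) 3428.571ms=66/7b +311.688ms=6/7b
11) 3740.26ms=72/7b +311.688ms=6/7b
12) 4051.948ms=78/7b +311.688ms=6/7b
Σ=12b of 12 (165bpm 6/8) — PASS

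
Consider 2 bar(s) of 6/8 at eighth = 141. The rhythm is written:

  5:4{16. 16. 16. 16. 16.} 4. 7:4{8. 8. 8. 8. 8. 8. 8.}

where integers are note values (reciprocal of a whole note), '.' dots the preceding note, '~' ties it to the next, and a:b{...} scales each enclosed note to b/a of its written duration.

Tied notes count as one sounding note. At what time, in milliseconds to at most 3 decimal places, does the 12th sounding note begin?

1. 0.0ms @ 0 + 255.319ms (3/5)
2. 255.319ms @ 3/5 + 255.319ms (3/5)
3. 510.638ms @ 6/5 + 255.319ms (3/5)
4. 765.957ms @ 9/5 + 255.319ms (3/5)
5. 1021.277ms @ 12/5 + 255.319ms (3/5)
6. 1276.596ms @ 3 + 1276.596ms (3)
7. 2553.191ms @ 6 + 364.742ms (6/7)
8. 2917.933ms @ 48/7 + 364.742ms (6/7)
9. 3282.675ms @ 54/7 + 364.742ms (6/7)
10. 3647.416ms @ 60/7 + 364.742ms (6/7)
11. 4012.158ms @ 66/7 + 364.742ms (6/7)
12. 4376.9ms @ 72/7 + 364.742ms (6/7)
13. 4741.641ms @ 78/7 + 364.742ms (6/7)

note 12 onset = 72/7b = 4376.9ms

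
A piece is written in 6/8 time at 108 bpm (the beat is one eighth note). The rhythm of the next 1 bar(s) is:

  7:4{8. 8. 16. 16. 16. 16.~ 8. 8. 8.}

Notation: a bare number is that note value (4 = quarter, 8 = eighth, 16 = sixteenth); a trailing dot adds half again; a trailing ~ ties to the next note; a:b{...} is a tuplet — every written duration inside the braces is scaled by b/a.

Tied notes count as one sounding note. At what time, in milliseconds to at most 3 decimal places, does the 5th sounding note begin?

1. 0.0ms @ 0 + 476.19ms (6/7)
2. 476.19ms @ 6/7 + 476.19ms (6/7)
3. 952.381ms @ 12/7 + 238.095ms (3/7)
4. 1190.476ms @ 15/7 + 238.095ms (3/7)
5. 1428.571ms @ 18/7 + 238.095ms (3/7)
6. 1666.667ms @ 3 + 714.286ms (9/7)
7. 2380.952ms @ 30/7 + 476.19ms (6/7)
8. 2857.143ms @ 36/7 + 476.19ms (6/7)

note 5 onset = 18/7b = 1428.571ms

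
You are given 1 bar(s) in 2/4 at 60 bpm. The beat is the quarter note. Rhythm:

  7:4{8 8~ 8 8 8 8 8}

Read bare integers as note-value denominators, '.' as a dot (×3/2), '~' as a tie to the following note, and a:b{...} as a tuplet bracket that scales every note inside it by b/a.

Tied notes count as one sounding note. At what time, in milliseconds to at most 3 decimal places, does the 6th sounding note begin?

note 6 onset = 12/7b = 1714.286ms

1. 0.0ms @ 0 + 285.714ms (2/7)
2. 285.714ms @ 2/7 + 571.429ms (4/7)
3. 857.143ms @ 6/7 + 285.714ms (2/7)
4. 1142.857ms @ 8/7 + 285.714ms (2/7)
5. 1428.571ms @ 10/7 + 285.714ms (2/7)
6. 1714.286ms @ 12/7 + 285.714ms (2/7)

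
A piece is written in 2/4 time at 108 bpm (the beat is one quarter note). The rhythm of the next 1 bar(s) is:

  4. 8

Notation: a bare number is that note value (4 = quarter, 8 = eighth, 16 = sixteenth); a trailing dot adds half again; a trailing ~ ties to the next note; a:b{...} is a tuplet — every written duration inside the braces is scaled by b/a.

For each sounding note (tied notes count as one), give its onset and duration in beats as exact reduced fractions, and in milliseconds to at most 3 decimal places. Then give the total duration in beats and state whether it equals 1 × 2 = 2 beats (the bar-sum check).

1) 0.0ms=0b +833.333ms=3/2b
2) 833.333ms=3/2b +277.778ms=1/2b
Σ=2b of 2 (108bpm 2/4) — PASS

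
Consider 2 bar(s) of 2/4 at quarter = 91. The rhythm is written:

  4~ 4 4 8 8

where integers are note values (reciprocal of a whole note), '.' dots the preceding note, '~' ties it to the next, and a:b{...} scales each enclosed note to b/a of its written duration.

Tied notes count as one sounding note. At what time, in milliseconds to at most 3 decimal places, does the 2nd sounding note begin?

1. 0.0ms @ 0 + 1318.681ms (2)
2. 1318.681ms @ 2 + 659.341ms (1)
3. 1978.022ms @ 3 + 329.67ms (1/2)
4. 2307.692ms @ 7/2 + 329.67ms (1/2)

note 2 onset = 2b = 1318.681ms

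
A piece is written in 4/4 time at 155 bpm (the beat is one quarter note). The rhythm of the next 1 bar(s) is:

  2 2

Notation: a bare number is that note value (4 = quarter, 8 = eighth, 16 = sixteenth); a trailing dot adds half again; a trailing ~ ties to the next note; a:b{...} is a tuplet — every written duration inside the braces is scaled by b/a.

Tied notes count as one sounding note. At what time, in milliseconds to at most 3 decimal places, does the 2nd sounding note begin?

1. 0.0ms @ 0 + 774.194ms (2)
2. 774.194ms @ 2 + 774.194ms (2)

note 2 onset = 2b = 774.194ms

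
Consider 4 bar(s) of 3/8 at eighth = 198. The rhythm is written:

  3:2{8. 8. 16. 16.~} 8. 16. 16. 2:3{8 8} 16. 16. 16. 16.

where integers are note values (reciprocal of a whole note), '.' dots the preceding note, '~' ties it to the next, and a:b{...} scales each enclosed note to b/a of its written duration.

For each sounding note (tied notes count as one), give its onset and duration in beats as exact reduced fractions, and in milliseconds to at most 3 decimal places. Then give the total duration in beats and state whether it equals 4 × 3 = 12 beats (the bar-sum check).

1) 0.0ms=0b +303.03ms=1b
2) 303.03ms=1b +303.03ms=1b
3) 606.061ms=2b +151.515ms=1/2b
4) 757.576ms=5/2b +606.061ms=2b
5) 1363.636ms=9/2b +227.273ms=3/4b
6) 1590.909ms=21/4b +227.273ms=3/4b
7) 1818.182ms=6b +454.545ms=3/2b
8) 2272.727ms=15/2b +454.545ms=3/2b
9) 2727.273ms=9b +227.273ms=3/4b
10) 2954.545ms=39/4b +227.273ms=3/4b
11) 3181.818ms=21/2b +227.273ms=3/4b
12) 3409.091ms=45/4b +227.273ms=3/4b
Σ=12b of 12 (198bpm 3/8) — PASS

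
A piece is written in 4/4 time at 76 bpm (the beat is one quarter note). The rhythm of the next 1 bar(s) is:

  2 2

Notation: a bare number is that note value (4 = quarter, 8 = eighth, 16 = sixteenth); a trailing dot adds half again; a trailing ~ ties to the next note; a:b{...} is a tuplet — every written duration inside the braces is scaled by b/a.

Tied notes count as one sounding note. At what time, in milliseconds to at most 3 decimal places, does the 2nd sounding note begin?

note 2 onset = 2b = 1578.947ms

1. 0.0ms @ 0 + 1578.947ms (2)
2. 1578.947ms @ 2 + 1578.947ms (2)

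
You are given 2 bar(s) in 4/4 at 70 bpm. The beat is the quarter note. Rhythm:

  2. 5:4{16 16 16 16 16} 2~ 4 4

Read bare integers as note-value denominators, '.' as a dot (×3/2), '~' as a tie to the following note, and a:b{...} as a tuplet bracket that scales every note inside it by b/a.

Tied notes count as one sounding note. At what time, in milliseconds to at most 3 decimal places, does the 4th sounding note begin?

1. 0.0ms @ 0 + 2571.429ms (3)
2. 2571.429ms @ 3 + 171.429ms (1/5)
3. 2742.857ms @ 16/5 + 171.429ms (1/5)
4. 2914.286ms @ 17/5 + 171.429ms (1/5)
5. 3085.714ms @ 18/5 + 171.429ms (1/5)
6. 3257.143ms @ 19/5 + 171.429ms (1/5)
7. 3428.571ms @ 4 + 2571.429ms (3)
8. 6000.0ms @ 7 + 857.143ms (1)

note 4 onset = 17/5b = 2914.286ms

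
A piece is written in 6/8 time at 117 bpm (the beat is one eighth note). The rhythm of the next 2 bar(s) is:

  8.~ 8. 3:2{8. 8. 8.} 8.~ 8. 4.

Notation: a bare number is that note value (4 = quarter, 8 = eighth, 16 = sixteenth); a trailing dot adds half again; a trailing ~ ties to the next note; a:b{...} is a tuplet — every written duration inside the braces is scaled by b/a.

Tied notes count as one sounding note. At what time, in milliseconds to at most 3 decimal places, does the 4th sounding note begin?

1. 0.0ms @ 0 + 1538.462ms (3)
2. 1538.462ms @ 3 + 512.821ms (1)
3. 2051.282ms @ 4 + 512.821ms (1)
4. 2564.103ms @ 5 + 512.821ms (1)
5. 3076.923ms @ 6 + 1538.462ms (3)
6. 4615.385ms @ 9 + 1538.462ms (3)

note 4 onset = 5b = 2564.103ms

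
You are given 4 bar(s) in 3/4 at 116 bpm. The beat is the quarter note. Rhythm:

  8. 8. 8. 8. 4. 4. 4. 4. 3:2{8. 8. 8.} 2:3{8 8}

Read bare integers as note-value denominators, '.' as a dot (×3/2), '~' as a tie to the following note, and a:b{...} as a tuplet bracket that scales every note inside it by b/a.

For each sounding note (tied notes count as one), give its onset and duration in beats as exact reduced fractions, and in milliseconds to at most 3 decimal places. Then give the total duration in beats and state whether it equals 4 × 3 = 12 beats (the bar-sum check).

1) 0.0ms=0b +387.931ms=3/4b
2) 387.931ms=3/4b +387.931ms=3/4b
3) 775.862ms=3/2b +387.931ms=3/4b
4) 1163.793ms=9/4b +387.931ms=3/4b
5) 1551.724ms=3b +775.862ms=3/2b
6) 2327.586ms=9/2b +775.862ms=3/2b
7) 3103.448ms=6b +775.862ms=3/2b
8) 3879.31ms=15/2b +775.862ms=3/2b
9) 4655.172ms=9b +258.621ms=1/2b
10) 4913.793ms=19/2b +258.621ms=1/2b
11) 5172.414ms=10b +258.621ms=1/2b
12) 5431.034ms=21/2b +387.931ms=3/4b
13) 5818.966ms=45/4b +387.931ms=3/4b
Σ=12b of 12 (116bpm 3/4) — PASS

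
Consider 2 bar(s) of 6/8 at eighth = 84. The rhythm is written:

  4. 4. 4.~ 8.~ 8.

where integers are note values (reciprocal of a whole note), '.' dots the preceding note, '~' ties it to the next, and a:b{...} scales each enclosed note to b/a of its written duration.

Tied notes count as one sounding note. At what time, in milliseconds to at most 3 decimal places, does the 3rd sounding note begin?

1. 0.0ms @ 0 + 2142.857ms (3)
2. 2142.857ms @ 3 + 2142.857ms (3)
3. 4285.714ms @ 6 + 4285.714ms (6)

note 3 onset = 6b = 4285.714ms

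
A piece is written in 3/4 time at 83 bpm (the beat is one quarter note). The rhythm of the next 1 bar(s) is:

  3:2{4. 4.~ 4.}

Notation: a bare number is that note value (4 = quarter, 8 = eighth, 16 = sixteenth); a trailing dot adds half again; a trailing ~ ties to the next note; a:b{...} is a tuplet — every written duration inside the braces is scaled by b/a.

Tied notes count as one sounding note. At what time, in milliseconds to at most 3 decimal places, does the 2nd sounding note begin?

note 2 onset = 1b = 722.892ms

1. 0.0ms @ 0 + 722.892ms (1)
2. 722.892ms @ 1 + 1445.783ms (2)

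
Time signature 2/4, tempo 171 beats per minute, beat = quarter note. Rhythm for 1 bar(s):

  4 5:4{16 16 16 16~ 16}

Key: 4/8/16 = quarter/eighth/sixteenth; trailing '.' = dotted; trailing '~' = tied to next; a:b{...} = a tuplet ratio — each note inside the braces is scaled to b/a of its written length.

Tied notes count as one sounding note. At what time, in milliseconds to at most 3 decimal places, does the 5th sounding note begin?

1. 0.0ms @ 0 + 350.877ms (1)
2. 350.877ms @ 1 + 70.175ms (1/5)
3. 421.053ms @ 6/5 + 70.175ms (1/5)
4. 491.228ms @ 7/5 + 70.175ms (1/5)
5. 561.404ms @ 8/5 + 140.351ms (2/5)

note 5 onset = 8/5b = 561.404ms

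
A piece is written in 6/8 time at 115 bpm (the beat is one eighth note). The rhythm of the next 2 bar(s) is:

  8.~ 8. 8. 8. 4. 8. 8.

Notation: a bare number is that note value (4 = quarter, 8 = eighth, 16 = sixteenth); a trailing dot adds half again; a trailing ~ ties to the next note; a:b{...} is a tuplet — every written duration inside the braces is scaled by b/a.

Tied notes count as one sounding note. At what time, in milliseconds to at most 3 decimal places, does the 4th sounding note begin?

note 4 onset = 6b = 3130.435ms

1. 0.0ms @ 0 + 1565.217ms (3)
2. 1565.217ms @ 3 + 782.609ms (3/2)
3. 2347.826ms @ 9/2 + 782.609ms (3/2)
4. 3130.435ms @ 6 + 1565.217ms (3)
5. 4695.652ms @ 9 + 782.609ms (3/2)
6. 5478.261ms @ 21/2 + 782.609ms (3/2)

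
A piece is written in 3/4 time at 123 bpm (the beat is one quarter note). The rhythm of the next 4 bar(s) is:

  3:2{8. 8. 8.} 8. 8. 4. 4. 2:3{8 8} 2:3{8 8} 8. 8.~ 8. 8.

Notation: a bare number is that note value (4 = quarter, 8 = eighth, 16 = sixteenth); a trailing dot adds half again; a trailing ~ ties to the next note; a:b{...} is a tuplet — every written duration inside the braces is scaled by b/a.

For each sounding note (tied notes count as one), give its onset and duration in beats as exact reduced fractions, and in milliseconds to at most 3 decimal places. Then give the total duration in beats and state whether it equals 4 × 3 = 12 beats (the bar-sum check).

1) 0.0ms=0b +243.902ms=1/2b
2) 243.902ms=1/2b +243.902ms=1/2b
3) 487.805ms=1b +243.902ms=1/2b
4) 731.707ms=3/2b +365.854ms=3/4b
5) 1097.561ms=9/4b +365.854ms=3/4b
6) 1463.415ms=3b +731.707ms=3/2b
7) 2195.122ms=9/2b +731.707ms=3/2b
8) 2926.829ms=6b +365.854ms=3/4b
9) 3292.683ms=27/4b +365.854ms=3/4b
10) 3658.537ms=15/2b +365.854ms=3/4b
11) 4024.39ms=33/4b +365.854ms=3/4b
12) 4390.244ms=9b +365.854ms=3/4b
13) 4756.098ms=39/4b +731.707ms=3/2b
14) 5487.805ms=45/4b +365.854ms=3/4b
Σ=12b of 12 (123bpm 3/4) — PASS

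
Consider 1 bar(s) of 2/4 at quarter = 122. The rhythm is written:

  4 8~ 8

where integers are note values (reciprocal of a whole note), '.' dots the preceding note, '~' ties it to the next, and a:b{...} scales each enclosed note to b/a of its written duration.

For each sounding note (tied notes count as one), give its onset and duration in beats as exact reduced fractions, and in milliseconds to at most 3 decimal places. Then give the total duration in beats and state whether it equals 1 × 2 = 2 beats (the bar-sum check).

1) 0.0ms=0b +491.803ms=1b
2) 491.803ms=1b +491.803ms=1b
Σ=2b of 2 (122bpm 2/4) — PASS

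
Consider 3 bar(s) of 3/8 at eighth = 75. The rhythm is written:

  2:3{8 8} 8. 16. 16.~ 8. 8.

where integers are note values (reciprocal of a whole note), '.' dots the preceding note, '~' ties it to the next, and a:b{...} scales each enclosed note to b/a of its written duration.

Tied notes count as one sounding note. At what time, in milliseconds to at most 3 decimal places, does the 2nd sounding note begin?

note 2 onset = 3/2b = 1200.0ms

1. 0.0ms @ 0 + 1200.0ms (3/2)
2. 1200.0ms @ 3/2 + 1200.0ms (3/2)
3. 2400.0ms @ 3 + 1200.0ms (3/2)
4. 3600.0ms @ 9/2 + 600.0ms (3/4)
5. 4200.0ms @ 21/4 + 1800.0ms (9/4)
6. 6000.0ms @ 15/2 + 1200.0ms (3/2)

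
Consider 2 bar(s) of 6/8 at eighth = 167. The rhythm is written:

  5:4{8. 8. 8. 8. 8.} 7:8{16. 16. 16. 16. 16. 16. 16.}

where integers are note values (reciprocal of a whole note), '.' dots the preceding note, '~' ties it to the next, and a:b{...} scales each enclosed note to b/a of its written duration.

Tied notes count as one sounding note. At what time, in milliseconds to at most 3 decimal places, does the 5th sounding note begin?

note 5 onset = 24/5b = 1724.551ms

1. 0.0ms @ 0 + 431.138ms (6/5)
2. 431.138ms @ 6/5 + 431.138ms (6/5)
3. 862.275ms @ 12/5 + 431.138ms (6/5)
4. 1293.413ms @ 18/5 + 431.138ms (6/5)
5. 1724.551ms @ 24/5 + 431.138ms (6/5)
6. 2155.689ms @ 6 + 307.956ms (6/7)
7. 2463.644ms @ 48/7 + 307.956ms (6/7)
8. 2771.6ms @ 54/7 + 307.956ms (6/7)
9. 3079.555ms @ 60/7 + 307.956ms (6/7)
10. 3387.511ms @ 66/7 + 307.956ms (6/7)
11. 3695.466ms @ 72/7 + 307.956ms (6/7)
12. 4003.422ms @ 78/7 + 307.956ms (6/7)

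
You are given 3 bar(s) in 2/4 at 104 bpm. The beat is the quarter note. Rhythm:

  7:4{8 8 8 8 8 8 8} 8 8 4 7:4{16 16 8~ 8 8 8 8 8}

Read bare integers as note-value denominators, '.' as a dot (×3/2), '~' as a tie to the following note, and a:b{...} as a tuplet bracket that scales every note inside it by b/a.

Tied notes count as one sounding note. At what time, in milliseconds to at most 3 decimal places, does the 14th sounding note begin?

note 14 onset = 34/7b = 2802.198ms

1. 0.0ms @ 0 + 164.835ms (2/7)
2. 164.835ms @ 2/7 + 164.835ms (2/7)
3. 329.67ms @ 4/7 + 164.835ms (2/7)
4. 494.505ms @ 6/7 + 164.835ms (2/7)
5. 659.341ms @ 8/7 + 164.835ms (2/7)
6. 824.176ms @ 10/7 + 164.835ms (2/7)
7. 989.011ms @ 12/7 + 164.835ms (2/7)
8. 1153.846ms @ 2 + 288.462ms (1/2)
9. 1442.308ms @ 5/2 + 288.462ms (1/2)
10. 1730.769ms @ 3 + 576.923ms (1)
11. 2307.692ms @ 4 + 82.418ms (1/7)
12. 2390.11ms @ 29/7 + 82.418ms (1/7)
13. 2472.527ms @ 30/7 + 329.67ms (4/7)
14. 2802.198ms @ 34/7 + 164.835ms (2/7)
15. 2967.033ms @ 36/7 + 164.835ms (2/7)
16. 3131.868ms @ 38/7 + 164.835ms (2/7)
17. 3296.703ms @ 40/7 + 164.835ms (2/7)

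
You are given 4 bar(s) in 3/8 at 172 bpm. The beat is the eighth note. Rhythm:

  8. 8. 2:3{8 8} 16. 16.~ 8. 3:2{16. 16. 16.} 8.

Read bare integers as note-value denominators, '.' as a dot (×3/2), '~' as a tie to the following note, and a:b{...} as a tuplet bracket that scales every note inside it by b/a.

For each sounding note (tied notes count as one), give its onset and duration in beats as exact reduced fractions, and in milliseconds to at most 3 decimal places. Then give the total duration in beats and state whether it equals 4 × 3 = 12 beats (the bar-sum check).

1) 0.0ms=0b +523.256ms=3/2b
2) 523.256ms=3/2b +523.256ms=3/2b
3) 1046.512ms=3b +523.256ms=3/2b
4) 1569.767ms=9/2b +523.256ms=3/2b
5) 2093.023ms=6b +261.628ms=3/4b
6) 2354.651ms=27/4b +784.884ms=9/4b
7) 3139.535ms=9b +174.419ms=1/2b
8) 3313.953ms=19/2b +174.419ms=1/2b
9) 3488.372ms=10b +174.419ms=1/2b
10) 3662.791ms=21/2b +523.256ms=3/2b
Σ=12b of 12 (172bpm 3/8) — PASS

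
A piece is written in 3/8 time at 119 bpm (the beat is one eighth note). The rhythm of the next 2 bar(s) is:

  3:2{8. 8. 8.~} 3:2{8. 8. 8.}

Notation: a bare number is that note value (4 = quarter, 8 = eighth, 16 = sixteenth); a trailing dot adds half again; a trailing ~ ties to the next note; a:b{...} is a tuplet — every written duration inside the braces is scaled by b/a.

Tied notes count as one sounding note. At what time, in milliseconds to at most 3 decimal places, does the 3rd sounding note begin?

note 3 onset = 2b = 1008.403ms

1. 0.0ms @ 0 + 504.202ms (1)
2. 504.202ms @ 1 + 504.202ms (1)
3. 1008.403ms @ 2 + 1008.403ms (2)
4. 2016.807ms @ 4 + 504.202ms (1)
5. 2521.008ms @ 5 + 504.202ms (1)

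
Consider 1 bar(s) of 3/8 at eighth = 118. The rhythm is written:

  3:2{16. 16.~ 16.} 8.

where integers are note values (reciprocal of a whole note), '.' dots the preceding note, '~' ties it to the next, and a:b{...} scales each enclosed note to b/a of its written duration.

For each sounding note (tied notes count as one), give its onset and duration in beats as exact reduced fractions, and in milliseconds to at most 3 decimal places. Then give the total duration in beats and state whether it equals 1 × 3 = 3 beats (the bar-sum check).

1) 0.0ms=0b +254.237ms=1/2b
2) 254.237ms=1/2b +508.475ms=1b
3) 762.712ms=3/2b +762.712ms=3/2b
Σ=3b of 3 (118bpm 3/8) — PASS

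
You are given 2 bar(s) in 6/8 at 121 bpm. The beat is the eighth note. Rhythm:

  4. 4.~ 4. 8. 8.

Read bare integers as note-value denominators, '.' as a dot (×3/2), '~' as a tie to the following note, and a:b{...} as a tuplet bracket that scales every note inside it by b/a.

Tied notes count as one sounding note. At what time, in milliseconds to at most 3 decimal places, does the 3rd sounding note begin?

note 3 onset = 9b = 4462.81ms

1. 0.0ms @ 0 + 1487.603ms (3)
2. 1487.603ms @ 3 + 2975.207ms (6)
3. 4462.81ms @ 9 + 743.802ms (3/2)
4. 5206.612ms @ 21/2 + 743.802ms (3/2)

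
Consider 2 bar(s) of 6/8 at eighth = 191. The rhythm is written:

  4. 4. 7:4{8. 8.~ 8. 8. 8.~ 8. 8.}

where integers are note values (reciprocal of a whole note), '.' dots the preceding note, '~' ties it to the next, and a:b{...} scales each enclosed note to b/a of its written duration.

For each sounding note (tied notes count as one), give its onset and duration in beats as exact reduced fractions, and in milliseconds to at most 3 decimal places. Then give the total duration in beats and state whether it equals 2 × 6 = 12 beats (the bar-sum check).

1) 0.0ms=0b +942.408ms=3b
2) 942.408ms=3b +942.408ms=3b
3) 1884.817ms=6b +269.26ms=6/7b
4) 2154.076ms=48/7b +538.519ms=12/7b
5) 2692.595ms=60/7b +269.26ms=6/7b
6) 2961.855ms=66/7b +538.519ms=12/7b
7) 3500.374ms=78/7b +269.26ms=6/7b
Σ=12b of 12 (191bpm 6/8) — PASS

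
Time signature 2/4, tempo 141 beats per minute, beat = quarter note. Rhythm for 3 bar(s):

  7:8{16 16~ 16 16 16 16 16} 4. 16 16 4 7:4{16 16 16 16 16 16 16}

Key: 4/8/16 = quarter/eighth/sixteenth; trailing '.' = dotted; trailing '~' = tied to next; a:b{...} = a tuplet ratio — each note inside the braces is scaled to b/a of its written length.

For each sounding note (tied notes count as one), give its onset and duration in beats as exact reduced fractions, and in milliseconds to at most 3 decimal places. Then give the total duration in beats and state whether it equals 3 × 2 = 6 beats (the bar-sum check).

1) 0.0ms=0b +121.581ms=2/7b
2) 121.581ms=2/7b +243.161ms=4/7b
3) 364.742ms=6/7b +121.581ms=2/7b
4) 486.322ms=8/7b +121.581ms=2/7b
5) 607.903ms=10/7b +121.581ms=2/7b
6) 729.483ms=12/7b +121.581ms=2/7b
7) 851.064ms=2b +638.298ms=3/2b
8) 1489.362ms=7/2b +106.383ms=1/4b
9) 1595.745ms=15/4b +106.383ms=1/4b
10) 1702.128ms=4b +425.532ms=1b
11) 2127.66ms=5b +60.79ms=1/7b
12) 2188.45ms=36/7b +60.79ms=1/7b
13) 2249.24ms=37/7b +60.79ms=1/7b
14) 2310.03ms=38/7b +60.79ms=1/7b
15) 2370.821ms=39/7b +60.79ms=1/7b
16) 2431.611ms=40/7b +60.79ms=1/7b
17) 2492.401ms=41/7b +60.79ms=1/7b
Σ=6b of 6 (141bpm 2/4) — PASS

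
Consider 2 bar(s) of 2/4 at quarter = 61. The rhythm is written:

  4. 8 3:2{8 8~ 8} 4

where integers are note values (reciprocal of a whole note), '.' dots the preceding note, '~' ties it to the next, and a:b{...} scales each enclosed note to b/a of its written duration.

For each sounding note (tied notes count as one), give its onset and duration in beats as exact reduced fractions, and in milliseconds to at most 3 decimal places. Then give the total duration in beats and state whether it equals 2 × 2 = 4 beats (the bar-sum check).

1) 0.0ms=0b +1475.41ms=3/2b
2) 1475.41ms=3/2b +491.803ms=1/2b
3) 1967.213ms=2b +327.869ms=1/3b
4) 2295.082ms=7/3b +655.738ms=2/3b
5) 2950.82ms=3b +983.607ms=1b
Σ=4b of 4 (61bpm 2/4) — PASS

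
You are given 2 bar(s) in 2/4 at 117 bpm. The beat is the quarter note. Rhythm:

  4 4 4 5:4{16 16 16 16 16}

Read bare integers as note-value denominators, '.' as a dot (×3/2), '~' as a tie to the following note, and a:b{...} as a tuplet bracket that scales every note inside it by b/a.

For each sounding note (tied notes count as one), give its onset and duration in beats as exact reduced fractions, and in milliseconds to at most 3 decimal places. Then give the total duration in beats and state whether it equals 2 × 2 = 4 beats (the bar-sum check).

1) 0.0ms=0b +512.821ms=1b
2) 512.821ms=1b +512.821ms=1b
3) 1025.641ms=2b +512.821ms=1b
4) 1538.462ms=3b +102.564ms=1/5b
5) 1641.026ms=16/5b +102.564ms=1/5b
6) 1743.59ms=17/5b +102.564ms=1/5b
7) 1846.154ms=18/5b +102.564ms=1/5b
8) 1948.718ms=19/5b +102.564ms=1/5b
Σ=4b of 4 (117bpm 2/4) — PASS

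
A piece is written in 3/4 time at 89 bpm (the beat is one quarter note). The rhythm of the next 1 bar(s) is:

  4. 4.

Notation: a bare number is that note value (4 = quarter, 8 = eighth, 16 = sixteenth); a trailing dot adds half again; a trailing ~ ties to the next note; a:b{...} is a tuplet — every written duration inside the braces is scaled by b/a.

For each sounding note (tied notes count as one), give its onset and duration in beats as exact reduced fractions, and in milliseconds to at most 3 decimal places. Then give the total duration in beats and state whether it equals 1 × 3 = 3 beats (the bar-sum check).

1) 0.0ms=0b +1011.236ms=3/2b
2) 1011.236ms=3/2b +1011.236ms=3/2b
Σ=3b of 3 (89bpm 3/4) — PASS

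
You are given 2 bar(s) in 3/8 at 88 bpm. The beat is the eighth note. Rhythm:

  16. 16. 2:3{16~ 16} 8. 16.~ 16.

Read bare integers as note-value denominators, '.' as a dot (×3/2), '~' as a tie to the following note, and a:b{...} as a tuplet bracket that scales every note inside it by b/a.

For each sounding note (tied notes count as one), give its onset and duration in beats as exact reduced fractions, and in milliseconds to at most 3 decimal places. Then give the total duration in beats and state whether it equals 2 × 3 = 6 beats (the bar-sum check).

1) 0.0ms=0b +511.364ms=3/4b
2) 511.364ms=3/4b +511.364ms=3/4b
3) 1022.727ms=3/2b +1022.727ms=3/2b
4) 2045.455ms=3b +1022.727ms=3/2b
5) 3068.182ms=9/2b +1022.727ms=3/2b
Σ=6b of 6 (88bpm 3/8) — PASS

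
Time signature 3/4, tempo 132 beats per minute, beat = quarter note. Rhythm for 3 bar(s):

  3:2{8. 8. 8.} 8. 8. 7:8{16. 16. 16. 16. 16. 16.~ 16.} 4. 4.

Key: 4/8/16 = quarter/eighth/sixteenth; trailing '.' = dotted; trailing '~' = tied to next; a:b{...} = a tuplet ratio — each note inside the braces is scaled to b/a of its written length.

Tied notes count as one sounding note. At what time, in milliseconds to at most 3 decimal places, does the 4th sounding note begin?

1. 0.0ms @ 0 + 227.273ms (1/2)
2. 227.273ms @ 1/2 + 227.273ms (1/2)
3. 454.545ms @ 1 + 227.273ms (1/2)
4. 681.818ms @ 3/2 + 340.909ms (3/4)
5. 1022.727ms @ 9/4 + 340.909ms (3/4)
6. 1363.636ms @ 3 + 194.805ms (3/7)
7. 1558.442ms @ 24/7 + 194.805ms (3/7)
8. 1753.247ms @ 27/7 + 194.805ms (3/7)
9. 1948.052ms @ 30/7 + 194.805ms (3/7)
10. 2142.857ms @ 33/7 + 194.805ms (3/7)
11. 2337.662ms @ 36/7 + 389.61ms (6/7)
12. 2727.273ms @ 6 + 681.818ms (3/2)
13. 3409.091ms @ 15/2 + 681.818ms (3/2)

note 4 onset = 3/2b = 681.818ms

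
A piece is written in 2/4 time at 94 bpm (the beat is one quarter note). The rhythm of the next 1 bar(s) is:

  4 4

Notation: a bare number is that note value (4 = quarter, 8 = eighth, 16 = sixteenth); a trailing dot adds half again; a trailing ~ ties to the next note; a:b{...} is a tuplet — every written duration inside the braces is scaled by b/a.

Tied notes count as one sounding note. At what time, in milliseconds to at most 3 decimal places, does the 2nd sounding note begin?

1. 0.0ms @ 0 + 638.298ms (1)
2. 638.298ms @ 1 + 638.298ms (1)

note 2 onset = 1b = 638.298ms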